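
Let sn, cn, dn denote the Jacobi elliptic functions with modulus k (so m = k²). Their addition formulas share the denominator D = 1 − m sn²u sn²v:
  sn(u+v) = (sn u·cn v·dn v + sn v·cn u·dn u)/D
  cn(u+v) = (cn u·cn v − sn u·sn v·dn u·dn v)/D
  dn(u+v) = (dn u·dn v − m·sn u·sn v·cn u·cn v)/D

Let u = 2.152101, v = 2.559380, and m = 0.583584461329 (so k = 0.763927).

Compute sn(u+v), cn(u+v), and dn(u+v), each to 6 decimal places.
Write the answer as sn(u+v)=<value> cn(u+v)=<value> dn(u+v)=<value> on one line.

sn(u+v)=-0.714814 cn(u+v)=-0.699314 dn(u+v)=0.837742

sn u = 0.9898558480785163, cn u = -0.1420753322176697, dn u = 0.6543664298167814
sn v = 0.9131529651661308, cn v = -0.4076170533825873, dn v = 0.7165047571089466
m = k² = 0.583584461329
D = 1 − m·sn²u·sn²v = 0.5232017051535905
sn(u+v) = (sn u·cn v·dn v + sn v·cn u·dn u)/D = -0.3739920787516085/0.5232017051535905 = -0.7148143346394863
cn(u+v) = (cn u·cn v − sn u·sn v·dn u·dn v)/D = -0.3658824255231116/0.5232017051535905 = -0.6993142834190565
dn(u+v) = (dn u·dn v − m·sn u·sn v·cn u·cn v)/D = 0.4383081358118093/0.5232017051535905 = 0.8377421776237142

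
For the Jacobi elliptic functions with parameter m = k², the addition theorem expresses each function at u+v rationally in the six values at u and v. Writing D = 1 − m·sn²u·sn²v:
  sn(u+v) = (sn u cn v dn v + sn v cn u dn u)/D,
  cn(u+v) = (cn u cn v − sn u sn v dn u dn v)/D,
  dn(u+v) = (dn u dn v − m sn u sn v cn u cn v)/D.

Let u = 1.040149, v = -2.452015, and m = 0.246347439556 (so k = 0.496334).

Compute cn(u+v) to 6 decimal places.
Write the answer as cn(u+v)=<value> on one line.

sn u = 0.8431316910834117, cn u = 0.5377071242701053, dn u = 0.908228350881691
sn v = -0.7764500548527497, cn v = -0.6301787939300734, dn v = 0.922758562310154
m = k² = 0.246347439556
D = 1 − m·sn²u·sn²v = 0.8944238234707593
cn(u+v) = (cn u·cn v − sn u·sn v·dn u·dn v)/D = 0.2097941955279063/0.8944238234707593 = 0.2345579243560533

cn(u+v)=0.234558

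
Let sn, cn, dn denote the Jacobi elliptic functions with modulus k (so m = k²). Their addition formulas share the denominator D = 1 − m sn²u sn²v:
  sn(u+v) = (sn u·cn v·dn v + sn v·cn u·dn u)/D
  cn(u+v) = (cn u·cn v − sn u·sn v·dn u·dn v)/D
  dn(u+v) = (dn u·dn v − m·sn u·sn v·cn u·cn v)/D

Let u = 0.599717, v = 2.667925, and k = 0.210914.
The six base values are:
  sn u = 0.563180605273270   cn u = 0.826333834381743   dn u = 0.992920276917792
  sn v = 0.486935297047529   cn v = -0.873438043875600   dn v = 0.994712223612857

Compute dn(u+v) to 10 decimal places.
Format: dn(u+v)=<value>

dn(u+v)=0.9998194953

m = k² = 0.044484715396
D = 1 − m·sn²u·sn²v = 0.9966545949308787
dn(u+v) = (dn u·dn v − m·sn u·sn v·cn u·cn v)/D = 0.9964746941055795/0.9966545949308787 = 0.9998194953134073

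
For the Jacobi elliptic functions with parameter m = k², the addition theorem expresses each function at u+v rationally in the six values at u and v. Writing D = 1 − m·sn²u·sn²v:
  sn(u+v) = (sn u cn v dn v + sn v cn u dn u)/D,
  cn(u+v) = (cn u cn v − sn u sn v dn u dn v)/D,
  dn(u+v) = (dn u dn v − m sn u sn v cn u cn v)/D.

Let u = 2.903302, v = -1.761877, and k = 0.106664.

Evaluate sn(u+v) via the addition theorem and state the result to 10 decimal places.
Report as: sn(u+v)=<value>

sn(u+v)=0.9083222021

sn u = 0.2447439575457856, cn u = -0.9695877449951741, dn u = 0.999659196768535
sn v = -0.9828382967653893, cn v = -0.1844691909542308, dn v = 0.9944897912033541
m = k² = 0.011377208896
D = 1 − m·sn²u·sn²v = 0.9993417000377431
sn(u+v) = (sn u·cn v·dn v + sn v·cn u·dn u)/D = 0.9077242536323883/0.9993417000377431 = 0.9083222021037502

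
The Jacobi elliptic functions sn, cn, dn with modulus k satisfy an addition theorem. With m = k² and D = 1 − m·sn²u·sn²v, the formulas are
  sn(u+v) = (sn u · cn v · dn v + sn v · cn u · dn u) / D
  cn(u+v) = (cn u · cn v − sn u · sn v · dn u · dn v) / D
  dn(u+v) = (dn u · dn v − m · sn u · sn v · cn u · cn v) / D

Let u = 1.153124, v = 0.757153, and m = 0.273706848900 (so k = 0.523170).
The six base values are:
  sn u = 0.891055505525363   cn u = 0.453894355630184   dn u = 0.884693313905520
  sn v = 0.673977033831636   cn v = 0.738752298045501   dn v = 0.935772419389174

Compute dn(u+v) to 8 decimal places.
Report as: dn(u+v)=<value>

dn(u+v)=0.85739204

m = k² = 0.2737068489
D = 1 − m·sn²u·sn²v = 0.9012844938872668
dn(u+v) = (dn u·dn v − m·sn u·sn v·cn u·cn v)/D = 0.772754148857728/0.9012844938872668 = 0.8573920378068598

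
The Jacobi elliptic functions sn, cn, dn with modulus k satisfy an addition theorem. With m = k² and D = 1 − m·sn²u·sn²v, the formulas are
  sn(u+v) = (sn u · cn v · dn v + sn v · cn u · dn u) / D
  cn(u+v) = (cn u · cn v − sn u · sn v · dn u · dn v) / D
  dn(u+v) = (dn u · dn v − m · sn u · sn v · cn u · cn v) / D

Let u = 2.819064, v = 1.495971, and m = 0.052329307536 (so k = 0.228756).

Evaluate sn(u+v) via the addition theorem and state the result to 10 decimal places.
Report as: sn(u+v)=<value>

sn u = 0.3564552205345829, cn u = -0.9343124080058243, dn u = 0.9966699660453747
sn v = 0.9956353580473078, cn v = 0.09332863336623542, dn v = 0.9737178713403309
m = k² = 0.052329307536
D = 1 − m·sn²u·sn²v = 0.9934089353766605
sn(u+v) = (sn u·cn v·dn v + sn v·cn u·dn u)/D = -0.8947436180695113/0.9934089353766605 = -0.9006800585403036

sn(u+v)=-0.9006800585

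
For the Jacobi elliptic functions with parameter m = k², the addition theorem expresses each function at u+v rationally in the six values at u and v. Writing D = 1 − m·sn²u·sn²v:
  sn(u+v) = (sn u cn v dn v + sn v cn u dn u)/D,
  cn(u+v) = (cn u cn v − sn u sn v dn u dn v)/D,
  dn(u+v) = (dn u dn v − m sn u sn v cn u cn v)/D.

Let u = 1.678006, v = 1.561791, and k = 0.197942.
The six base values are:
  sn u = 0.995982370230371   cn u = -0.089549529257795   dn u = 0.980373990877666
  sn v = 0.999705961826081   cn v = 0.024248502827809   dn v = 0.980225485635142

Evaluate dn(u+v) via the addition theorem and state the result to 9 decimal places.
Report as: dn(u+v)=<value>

m = k² = 0.039181035364
D = 1 − m·sn²u·sn²v = 0.9611560152971848
dn(u+v) = (dn u·dn v − m·sn u·sn v·cn u·cn v)/D = 0.9610722839250589/0.9611560152971848 = 0.9999128847234026

dn(u+v)=0.999912885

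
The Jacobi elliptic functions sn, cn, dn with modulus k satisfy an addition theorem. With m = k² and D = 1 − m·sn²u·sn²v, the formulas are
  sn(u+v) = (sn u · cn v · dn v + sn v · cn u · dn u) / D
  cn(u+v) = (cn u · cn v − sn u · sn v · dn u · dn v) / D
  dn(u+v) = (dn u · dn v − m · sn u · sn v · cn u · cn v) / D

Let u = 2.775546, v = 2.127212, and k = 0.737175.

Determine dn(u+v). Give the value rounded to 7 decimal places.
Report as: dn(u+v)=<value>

sn u = 0.8042883518758939, cn u = -0.5942392170134501, dn u = 0.8052751635433317
sn v = 0.987349884802003, cn v = -0.1585566302034429, dn v = 0.6857367461791548
m = k² = 0.543426980625
D = 1 − m·sn²u·sn²v = 0.6573056733193117
dn(u+v) = (dn u·dn v − m·sn u·sn v·cn u·cn v)/D = 0.5115465458676305/0.6573056733193117 = 0.7782475743505821

dn(u+v)=0.7782476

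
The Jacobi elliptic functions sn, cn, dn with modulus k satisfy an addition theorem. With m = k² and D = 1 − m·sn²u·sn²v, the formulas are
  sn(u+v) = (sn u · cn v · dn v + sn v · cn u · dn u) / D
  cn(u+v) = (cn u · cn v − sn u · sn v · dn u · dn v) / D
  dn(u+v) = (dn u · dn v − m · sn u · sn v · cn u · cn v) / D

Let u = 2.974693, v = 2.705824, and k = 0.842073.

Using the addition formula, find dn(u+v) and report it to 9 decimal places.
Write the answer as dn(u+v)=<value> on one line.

sn u = 0.8673280210275085, cn u = -0.4977369826931748, dn u = 0.6830693613401322
sn v = 0.9402214567251281, cn v = -0.3405636685168841, dn v = 0.6108645734586841
m = k² = 0.709086937329
D = 1 − m·sn²u·sn²v = 0.5284512956648839
dn(u+v) = (dn u·dn v − m·sn u·sn v·cn u·cn v)/D = 0.3192436530862038/0.5284512956648839 = 0.6041117804140107

dn(u+v)=0.604111780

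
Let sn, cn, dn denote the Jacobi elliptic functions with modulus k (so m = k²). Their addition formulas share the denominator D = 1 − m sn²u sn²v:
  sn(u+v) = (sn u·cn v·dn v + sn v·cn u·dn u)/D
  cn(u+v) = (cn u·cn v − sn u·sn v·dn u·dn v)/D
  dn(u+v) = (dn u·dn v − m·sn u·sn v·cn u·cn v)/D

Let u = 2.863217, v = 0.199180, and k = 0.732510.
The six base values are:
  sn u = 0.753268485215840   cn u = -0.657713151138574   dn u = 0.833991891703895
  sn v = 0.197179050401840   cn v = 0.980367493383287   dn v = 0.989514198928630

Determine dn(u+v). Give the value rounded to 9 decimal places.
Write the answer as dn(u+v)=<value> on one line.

dn(u+v)=0.887136175

m = k² = 0.5365709001
D = 1 − m·sn²u·sn²v = 0.9881628199508667
dn(u+v) = (dn u·dn v − m·sn u·sn v·cn u·cn v)/D = 0.8766349840099416/0.9881628199508667 = 0.8871361746372217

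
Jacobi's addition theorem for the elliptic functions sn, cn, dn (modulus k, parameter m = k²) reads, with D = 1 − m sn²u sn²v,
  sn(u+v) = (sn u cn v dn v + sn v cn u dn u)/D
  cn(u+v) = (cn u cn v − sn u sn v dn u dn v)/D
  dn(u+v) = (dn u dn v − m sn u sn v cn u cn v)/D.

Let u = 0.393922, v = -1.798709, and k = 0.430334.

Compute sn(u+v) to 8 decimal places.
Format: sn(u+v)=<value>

sn(u+v)=-0.97506583

sn u = 0.3821255737997945, cn u = 0.9241104078237501, dn u = 0.9863868163232391
sn v = -0.9912600497394779, cn v = -0.1319223778988532, dn v = 0.9044531823541939
m = k² = 0.185187351556
D = 1 − m·sn²u·sn²v = 0.9734295606782313
sn(u+v) = (sn u·cn v·dn v + sn v·cn u·dn u)/D = -0.9491579053302674/0.9734295606782313 = -0.9750658328774681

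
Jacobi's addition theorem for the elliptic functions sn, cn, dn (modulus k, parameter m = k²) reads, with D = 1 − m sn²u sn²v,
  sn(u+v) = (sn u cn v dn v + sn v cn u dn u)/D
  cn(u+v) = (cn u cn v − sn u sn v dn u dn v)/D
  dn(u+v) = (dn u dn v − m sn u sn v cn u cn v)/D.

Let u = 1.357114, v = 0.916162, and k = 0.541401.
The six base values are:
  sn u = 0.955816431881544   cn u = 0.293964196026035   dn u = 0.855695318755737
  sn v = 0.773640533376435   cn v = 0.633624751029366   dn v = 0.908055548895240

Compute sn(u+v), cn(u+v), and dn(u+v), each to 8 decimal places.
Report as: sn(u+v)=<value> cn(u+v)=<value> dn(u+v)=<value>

sn(u+v)=0.88665826 cn(u+v)=-0.46242526 dn(u+v)=0.87724788

m = k² = 0.293115042801
D = 1 − m·sn²u·sn²v = 0.8397250967576817
sn(u+v) = (sn u·cn v·dn v + sn v·cn u·dn u)/D = 0.7445491965155995/0.8397250967576817 = 0.8866582639847586
cn(u+v) = (cn u·cn v − sn u·sn v·dn u·dn v)/D = -0.3883100978505105/0.8397250967576817 = -0.4624252619694712
dn(u+v) = (dn u·dn v − m·sn u·sn v·cn u·cn v)/D = 0.7366470569256599/0.8397250967576817 = 0.8772478752510516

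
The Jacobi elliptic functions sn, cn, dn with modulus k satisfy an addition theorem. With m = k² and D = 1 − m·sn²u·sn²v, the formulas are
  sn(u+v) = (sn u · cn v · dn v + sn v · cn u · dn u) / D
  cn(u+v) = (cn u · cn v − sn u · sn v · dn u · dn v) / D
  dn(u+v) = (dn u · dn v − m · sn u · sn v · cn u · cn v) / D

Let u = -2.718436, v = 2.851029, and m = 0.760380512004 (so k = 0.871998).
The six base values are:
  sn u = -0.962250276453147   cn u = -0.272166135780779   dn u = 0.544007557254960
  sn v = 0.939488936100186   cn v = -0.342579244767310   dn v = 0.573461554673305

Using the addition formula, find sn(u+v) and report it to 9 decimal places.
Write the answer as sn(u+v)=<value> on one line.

m = k² = 0.760380512004
D = 1 − m·sn²u·sn²v = 0.3785725878630337
sn(u+v) = (sn u·cn v·dn v + sn v·cn u·dn u)/D = 0.04993872535217139/0.3785725878630337 = 0.131913210182664

sn(u+v)=0.131913210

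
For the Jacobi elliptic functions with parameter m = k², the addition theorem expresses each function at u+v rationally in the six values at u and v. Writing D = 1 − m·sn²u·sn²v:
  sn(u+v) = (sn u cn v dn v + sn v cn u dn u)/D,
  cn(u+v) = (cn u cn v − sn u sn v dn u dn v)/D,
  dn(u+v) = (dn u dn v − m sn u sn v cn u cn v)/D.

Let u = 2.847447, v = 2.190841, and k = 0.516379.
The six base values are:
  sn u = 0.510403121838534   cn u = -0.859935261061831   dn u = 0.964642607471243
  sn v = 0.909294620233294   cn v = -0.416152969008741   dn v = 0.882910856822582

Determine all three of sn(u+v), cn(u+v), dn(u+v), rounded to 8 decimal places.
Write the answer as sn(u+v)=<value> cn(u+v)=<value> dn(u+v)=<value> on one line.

m = k² = 0.266647271641
D = 1 − m·sn²u·sn²v = 0.9425654752680939
sn(u+v) = (sn u·cn v·dn v + sn v·cn u·dn u)/D = -0.9418227057467447/0.9425654752680939 = -0.999211970371461
cn(u+v) = (cn u·cn v − sn u·sn v·dn u·dn v)/D = -0.03741211177210417/0.9425654752680939 = -0.03969179091931311
dn(u+v) = (dn u·dn v − m·sn u·sn v·cn u·cn v)/D = 0.8074066778196694/0.9425654752680939 = 0.8566054019642707

sn(u+v)=-0.99921197 cn(u+v)=-0.03969179 dn(u+v)=0.85660540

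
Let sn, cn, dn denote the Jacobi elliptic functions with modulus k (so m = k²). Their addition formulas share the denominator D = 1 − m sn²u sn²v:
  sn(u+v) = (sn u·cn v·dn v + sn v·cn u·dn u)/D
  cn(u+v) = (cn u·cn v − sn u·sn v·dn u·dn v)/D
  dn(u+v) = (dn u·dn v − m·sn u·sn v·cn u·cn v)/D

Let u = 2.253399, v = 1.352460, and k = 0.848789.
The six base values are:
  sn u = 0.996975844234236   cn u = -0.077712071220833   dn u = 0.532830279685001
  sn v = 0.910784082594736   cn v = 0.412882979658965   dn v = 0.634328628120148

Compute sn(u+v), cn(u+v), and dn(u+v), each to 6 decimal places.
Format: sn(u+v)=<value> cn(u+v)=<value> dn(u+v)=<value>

sn(u+v)=0.550267 cn(u+v)=-0.834989 dn(u+v)=0.884226

m = k² = 0.720442766521
D = 1 − m·sn²u·sn²v = 0.4059819782766839
sn(u+v) = (sn u·cn v·dn v + sn v·cn u·dn u)/D = 0.2233983066957796/0.4059819782766839 = 0.5502665602154628
cn(u+v) = (cn u·cn v − sn u·sn v·dn u·dn v)/D = -0.338990506136836/0.4059819782766839 = -0.8349890494543281
dn(u+v) = (dn u·dn v − m·sn u·sn v·cn u·cn v)/D = 0.358979624980094/0.4059819782766839 = 0.8842255178515413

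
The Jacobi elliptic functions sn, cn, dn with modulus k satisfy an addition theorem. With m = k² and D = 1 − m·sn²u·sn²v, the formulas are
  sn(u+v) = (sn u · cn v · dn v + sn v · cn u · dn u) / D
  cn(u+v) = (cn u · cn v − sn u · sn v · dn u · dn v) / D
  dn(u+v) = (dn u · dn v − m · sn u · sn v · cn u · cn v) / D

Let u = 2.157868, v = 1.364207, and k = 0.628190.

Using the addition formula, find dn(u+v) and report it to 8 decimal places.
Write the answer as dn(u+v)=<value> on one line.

dn(u+v)=0.99987131

sn u = 0.9548396740282563, cn u = -0.2971215187454677, dn u = 0.8001344175016006
sn v = 0.9485566307287157, cn v = 0.3166075145990489, dn v = 0.8030780949327988
m = k² = 0.3946226761
D = 1 − m·sn²u·sn²v = 0.6762800403626554
dn(u+v) = (dn u·dn v − m·sn u·sn v·cn u·cn v)/D = 0.6761930073133687/0.6762800403626554 = 0.9998713061984795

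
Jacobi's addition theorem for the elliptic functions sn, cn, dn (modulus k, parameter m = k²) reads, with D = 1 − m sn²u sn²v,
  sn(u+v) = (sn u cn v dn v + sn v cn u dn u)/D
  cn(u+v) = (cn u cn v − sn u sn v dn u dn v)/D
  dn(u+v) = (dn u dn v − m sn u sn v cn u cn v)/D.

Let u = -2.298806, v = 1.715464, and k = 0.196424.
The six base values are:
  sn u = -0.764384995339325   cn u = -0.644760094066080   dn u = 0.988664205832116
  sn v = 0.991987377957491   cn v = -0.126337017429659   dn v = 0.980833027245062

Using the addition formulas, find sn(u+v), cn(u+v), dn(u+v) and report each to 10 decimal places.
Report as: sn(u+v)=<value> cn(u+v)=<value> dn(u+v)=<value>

sn(u+v)=-0.5498212439 cn(u+v)=0.8352823473 dn(u+v)=0.9941511017

m = k² = 0.038582387776
D = 1 − m·sn²u·sn²v = 0.977816723069115
sn(u+v) = (sn u·cn v·dn v + sn v·cn u·dn u)/D = -0.5376244069937989/0.977816723069115 = -0.5498212439099367
cn(u+v) = (cn u·cn v − sn u·sn v·dn u·dn v)/D = 0.8167530476944597/0.977816723069115 = 0.8352823473205512
dn(u+v) = (dn u·dn v − m·sn u·sn v·cn u·cn v)/D = 0.9720975724870813/0.977816723069115 = 0.9941511016869473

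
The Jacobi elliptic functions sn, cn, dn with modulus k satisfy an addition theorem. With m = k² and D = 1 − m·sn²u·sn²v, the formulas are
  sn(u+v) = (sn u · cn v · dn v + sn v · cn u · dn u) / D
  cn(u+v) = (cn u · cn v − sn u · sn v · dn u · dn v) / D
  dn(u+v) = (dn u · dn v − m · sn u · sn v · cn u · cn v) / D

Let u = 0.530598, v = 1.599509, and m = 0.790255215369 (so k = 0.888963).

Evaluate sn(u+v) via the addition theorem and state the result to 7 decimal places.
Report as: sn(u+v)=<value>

sn u = 0.490062399989767, cn u = 0.8716873545694406, dn u = 0.9001174334684529
sn v = 0.9532997054064731, cn v = 0.3020259453622016, dn v = 0.5308781460128037
m = k² = 0.790255215369
D = 1 − m·sn²u·sn²v = 0.8275238483571419
sn(u+v) = (sn u·cn v·dn v + sn v·cn u·dn u)/D = 0.8265550556389904/0.8275238483571419 = 0.9988292872524765

sn(u+v)=0.9988293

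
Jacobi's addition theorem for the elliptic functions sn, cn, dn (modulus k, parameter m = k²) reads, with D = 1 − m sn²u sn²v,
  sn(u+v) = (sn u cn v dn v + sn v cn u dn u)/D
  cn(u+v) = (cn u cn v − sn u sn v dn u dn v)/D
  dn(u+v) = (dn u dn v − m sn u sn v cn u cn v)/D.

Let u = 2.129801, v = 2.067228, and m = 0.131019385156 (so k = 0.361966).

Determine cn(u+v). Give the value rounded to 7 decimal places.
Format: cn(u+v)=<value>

sn u = 0.8907824285217175, cn u = -0.4544300441618613, dn u = 0.946592304599904
sn v = 0.9160805812484565, cn v = -0.4009942252196285, dn v = 0.9434235825974905
m = k² = 0.131019385156
D = 1 − m·sn²u·sn²v = 0.9127538654293284
cn(u+v) = (cn u·cn v − sn u·sn v·dn u·dn v)/D = -0.5465202172604672/0.9127538654293284 = -0.5987596853434334

cn(u+v)=-0.5987597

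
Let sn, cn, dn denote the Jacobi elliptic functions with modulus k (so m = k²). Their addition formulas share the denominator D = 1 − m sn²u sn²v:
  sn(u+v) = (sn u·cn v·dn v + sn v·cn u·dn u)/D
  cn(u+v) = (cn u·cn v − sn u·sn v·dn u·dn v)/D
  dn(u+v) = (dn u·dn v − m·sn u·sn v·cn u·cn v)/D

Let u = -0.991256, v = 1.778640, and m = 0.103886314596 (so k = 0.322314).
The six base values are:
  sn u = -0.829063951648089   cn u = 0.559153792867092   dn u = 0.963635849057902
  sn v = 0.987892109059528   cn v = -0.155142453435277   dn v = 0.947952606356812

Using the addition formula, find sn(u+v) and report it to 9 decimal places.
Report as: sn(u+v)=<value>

sn(u+v)=0.703231460

m = k² = 0.103886314596
D = 1 − m·sn²u·sn²v = 0.9303127323243039
sn(u+v) = (sn u·cn v·dn v + sn v·cn u·dn u)/D = 0.6542251811919452/0.9303127323243039 = 0.703231460196639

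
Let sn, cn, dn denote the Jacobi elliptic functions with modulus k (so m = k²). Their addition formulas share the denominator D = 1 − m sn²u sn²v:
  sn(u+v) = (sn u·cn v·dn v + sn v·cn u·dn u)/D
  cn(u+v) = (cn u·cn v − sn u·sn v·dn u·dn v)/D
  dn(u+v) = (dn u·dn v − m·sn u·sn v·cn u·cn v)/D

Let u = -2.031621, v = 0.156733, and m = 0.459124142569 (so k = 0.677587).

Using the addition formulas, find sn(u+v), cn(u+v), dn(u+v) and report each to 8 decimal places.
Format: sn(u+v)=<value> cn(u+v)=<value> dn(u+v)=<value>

sn(u+v)=-0.99921184 cn(u+v)=-0.03969518 dn(u+v)=0.73593431

sn u = -0.9879358637529376, cn u = -0.1548635822610892, dn u = 0.7428909121603466
sn v = 0.1558026628101882, cn v = 0.9877882011146189, dn v = 0.9944118889549146
m = k² = 0.459124142569
D = 1 − m·sn²u·sn²v = 0.989122292293428
sn(u+v) = (sn u·cn v·dn v + sn v·cn u·dn u)/D = -0.9883427016502634/0.989122292293428 = -0.9992118359385501
cn(u+v) = (cn u·cn v − sn u·sn v·dn u·dn v)/D = -0.03926338251429776/0.989122292293428 = -0.03969517502558731
dn(u+v) = (dn u·dn v − m·sn u·sn v·cn u·cn v)/D = 0.7279290275748909/0.989122292293428 = 0.735934305845113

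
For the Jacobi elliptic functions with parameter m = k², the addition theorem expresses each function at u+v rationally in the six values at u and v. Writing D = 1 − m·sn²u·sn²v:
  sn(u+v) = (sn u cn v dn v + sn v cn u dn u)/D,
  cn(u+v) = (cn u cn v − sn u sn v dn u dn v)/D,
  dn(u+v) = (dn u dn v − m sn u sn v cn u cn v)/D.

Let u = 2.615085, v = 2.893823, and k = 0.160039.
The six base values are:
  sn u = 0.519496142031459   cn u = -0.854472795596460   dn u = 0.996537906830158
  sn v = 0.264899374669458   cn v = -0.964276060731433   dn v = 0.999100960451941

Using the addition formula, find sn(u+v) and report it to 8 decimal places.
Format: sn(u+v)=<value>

sn(u+v)=-0.72640533

m = k² = 0.025612481521
D = 1 − m·sn²u·sn²v = 0.9995149593049053
sn(u+v) = (sn u·cn v·dn v + sn v·cn u·dn u)/D = -0.7260529974338875/0.9995149593049053 = -0.7264053335818086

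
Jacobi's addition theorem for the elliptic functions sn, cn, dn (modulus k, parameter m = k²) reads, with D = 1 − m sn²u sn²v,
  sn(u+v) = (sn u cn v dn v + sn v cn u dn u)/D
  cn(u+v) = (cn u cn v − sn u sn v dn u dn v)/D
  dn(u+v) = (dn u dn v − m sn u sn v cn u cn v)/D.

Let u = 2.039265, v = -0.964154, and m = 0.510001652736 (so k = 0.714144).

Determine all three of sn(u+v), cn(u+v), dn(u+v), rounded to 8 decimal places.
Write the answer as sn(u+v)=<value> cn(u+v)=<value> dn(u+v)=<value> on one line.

sn u = 0.9923264436067979, cn u = -0.1236455794546842, dn u = 0.7055461497903139
sn v = -0.7842171867310037, cn v = 0.6204864253436251, dn v = 0.828462865571655
m = k² = 0.510001652736
D = 1 − m·sn²u·sn²v = 0.6911458617551167
sn(u+v) = (sn u·cn v·dn v + sn v·cn u·dn u)/D = 0.5785186448969043/0.6911458617551167 = 0.8370427675393969
cn(u+v) = (cn u·cn v − sn u·sn v·dn u·dn v)/D = 0.3781517945585773/0.6911458617551167 = 0.5471374647289172
dn(u+v) = (dn u·dn v − m·sn u·sn v·cn u·cn v)/D = 0.5540697605948299/0.6911458617551167 = 0.8016683470950812

sn(u+v)=0.83704277 cn(u+v)=0.54713746 dn(u+v)=0.80166835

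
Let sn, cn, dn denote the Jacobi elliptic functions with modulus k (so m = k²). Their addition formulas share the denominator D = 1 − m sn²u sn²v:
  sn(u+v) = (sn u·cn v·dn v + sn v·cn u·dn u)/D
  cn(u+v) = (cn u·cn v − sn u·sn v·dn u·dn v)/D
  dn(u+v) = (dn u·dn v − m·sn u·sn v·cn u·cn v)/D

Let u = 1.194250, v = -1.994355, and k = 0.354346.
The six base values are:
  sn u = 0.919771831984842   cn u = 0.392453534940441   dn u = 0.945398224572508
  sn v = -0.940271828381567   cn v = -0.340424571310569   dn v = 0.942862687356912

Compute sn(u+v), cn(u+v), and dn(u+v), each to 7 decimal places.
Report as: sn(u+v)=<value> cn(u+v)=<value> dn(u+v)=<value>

sn(u+v)=-0.7108436 cn(u+v)=0.7033501 dn(u+v)=0.9677573

m = k² = 0.125561087716
D = 1 − m·sn²u·sn²v = 0.9060877753930952
sn(u+v) = (sn u·cn v·dn v + sn v·cn u·dn u)/D = -0.6440867378827945/0.9060877753930952 = -0.7108436460290674
cn(u+v) = (cn u·cn v − sn u·sn v·dn u·dn v)/D = 0.6372968937632667/0.9060877753930952 = 0.7033500628421824
dn(u+v) = (dn u·dn v − m·sn u·sn v·cn u·cn v)/D = 0.8768730381384887/0.9060877753930952 = 0.9677572768908265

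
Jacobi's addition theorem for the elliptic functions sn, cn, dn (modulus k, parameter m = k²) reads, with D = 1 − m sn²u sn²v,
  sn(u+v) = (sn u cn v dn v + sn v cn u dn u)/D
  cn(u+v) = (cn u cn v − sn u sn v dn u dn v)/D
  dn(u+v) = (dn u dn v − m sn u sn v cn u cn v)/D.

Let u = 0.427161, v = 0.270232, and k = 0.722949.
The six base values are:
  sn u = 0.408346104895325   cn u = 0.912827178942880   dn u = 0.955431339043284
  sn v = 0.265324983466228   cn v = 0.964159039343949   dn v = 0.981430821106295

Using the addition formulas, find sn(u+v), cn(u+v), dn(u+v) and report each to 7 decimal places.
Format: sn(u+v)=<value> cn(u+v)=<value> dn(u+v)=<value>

m = k² = 0.522655256601
D = 1 − m·sn²u·sn²v = 0.9938648038957153
sn(u+v) = (sn u·cn v·dn v + sn v·cn u·dn u)/D = 0.6178012170329986/0.9938648038957153 = 0.62161494663194
cn(u+v) = (cn u·cn v − sn u·sn v·dn u·dn v)/D = 0.7785171190508365/0.9938648038957153 = 0.7833229590173968
dn(u+v) = (dn u·dn v − m·sn u·sn v·cn u·cn v)/D = 0.8878519334448989/0.9938648038957153 = 0.893332704775065

sn(u+v)=0.6216149 cn(u+v)=0.7833230 dn(u+v)=0.8933327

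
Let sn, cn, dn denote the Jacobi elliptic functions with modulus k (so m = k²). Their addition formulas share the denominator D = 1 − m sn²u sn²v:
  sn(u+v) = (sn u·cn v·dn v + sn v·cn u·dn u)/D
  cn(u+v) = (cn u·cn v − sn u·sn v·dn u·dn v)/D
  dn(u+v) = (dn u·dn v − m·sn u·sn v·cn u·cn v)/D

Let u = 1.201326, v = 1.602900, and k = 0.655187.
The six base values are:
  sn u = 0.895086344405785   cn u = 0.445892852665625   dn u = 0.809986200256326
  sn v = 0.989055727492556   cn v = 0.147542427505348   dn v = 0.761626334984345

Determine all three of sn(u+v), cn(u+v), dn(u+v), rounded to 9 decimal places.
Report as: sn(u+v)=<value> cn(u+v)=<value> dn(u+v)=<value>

sn(u+v)=0.689906149 cn(u+v)=-0.723898823 dn(u+v)=0.892009049

m = k² = 0.429270004969
D = 1 − m·sn²u·sn²v = 0.6635644105407543
sn(u+v) = (sn u·cn v·dn v + sn v·cn u·dn u)/D = 0.4577971669577605/0.6635644105407543 = 0.6899061488012758
cn(u+v) = (cn u·cn v − sn u·sn v·dn u·dn v)/D = -0.4803534957317861/0.6635644105407543 = -0.7238988229346639
dn(u+v) = (dn u·dn v − m·sn u·sn v·cn u·cn v)/D = 0.5919054588382182/0.6635644105407543 = 0.8920090490625627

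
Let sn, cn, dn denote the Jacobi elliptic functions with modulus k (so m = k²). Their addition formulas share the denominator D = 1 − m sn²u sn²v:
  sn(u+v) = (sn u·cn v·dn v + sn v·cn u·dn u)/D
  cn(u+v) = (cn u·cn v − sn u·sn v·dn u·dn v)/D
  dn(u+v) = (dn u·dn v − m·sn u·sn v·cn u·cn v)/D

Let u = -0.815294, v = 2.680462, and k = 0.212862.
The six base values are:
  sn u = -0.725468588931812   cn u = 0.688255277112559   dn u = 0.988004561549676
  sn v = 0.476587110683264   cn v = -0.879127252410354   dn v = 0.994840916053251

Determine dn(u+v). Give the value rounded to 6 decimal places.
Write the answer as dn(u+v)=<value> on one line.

dn(u+v)=0.978730

m = k² = 0.045310231044
D = 1 − m·sn²u·sn²v = 0.9945835082180657
dn(u+v) = (dn u·dn v − m·sn u·sn v·cn u·cn v)/D = 0.9734284514185086/0.9945835082180657 = 0.9787297329738965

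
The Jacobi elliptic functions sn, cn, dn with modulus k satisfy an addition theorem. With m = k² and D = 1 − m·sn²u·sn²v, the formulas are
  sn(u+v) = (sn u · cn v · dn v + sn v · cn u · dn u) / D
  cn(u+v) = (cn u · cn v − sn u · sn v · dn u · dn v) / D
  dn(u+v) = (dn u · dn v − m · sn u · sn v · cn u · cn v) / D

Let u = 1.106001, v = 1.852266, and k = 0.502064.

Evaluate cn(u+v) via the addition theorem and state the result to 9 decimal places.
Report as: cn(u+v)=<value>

cn(u+v)=-0.916092283

sn u = 0.8731599855642832, cn u = 0.4874337284281637, dn u = 0.8987886576463304
sn v = 0.9897642338029717, cn v = -0.1427121630570302, dn v = 0.8677934973455189
m = k² = 0.252068260096
D = 1 − m·sn²u·sn²v = 0.8117351139279858
cn(u+v) = (cn u·cn v − sn u·sn v·dn u·dn v)/D = -0.7436242733252556/0.8117351139279858 = -0.9160922825265722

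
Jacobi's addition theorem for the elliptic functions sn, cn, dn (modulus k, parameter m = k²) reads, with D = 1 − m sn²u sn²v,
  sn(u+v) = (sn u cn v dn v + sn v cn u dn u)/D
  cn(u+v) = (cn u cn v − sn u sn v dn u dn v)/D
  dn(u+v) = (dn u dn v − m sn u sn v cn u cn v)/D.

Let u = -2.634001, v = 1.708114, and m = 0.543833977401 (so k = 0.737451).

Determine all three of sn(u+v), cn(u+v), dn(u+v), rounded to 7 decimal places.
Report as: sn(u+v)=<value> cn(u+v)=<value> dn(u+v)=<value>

sn(u+v)=-0.7616433 cn(u+v)=0.6479965 dn(u+v)=0.8273582

sn u = -0.8656446854454258, cn u = -0.5006588444840356, dn u = 0.7697292088980376
sn v = 0.9921563049829397, cn v = 0.12500346588235, dn v = 0.6816625996184397
m = k² = 0.543833977401
D = 1 − m·sn²u·sn²v = 0.5988508604022846
sn(u+v) = (sn u·cn v·dn v + sn v·cn u·dn u)/D = -0.4561107438927179/0.5988508604022846 = -0.7616432972749185
cn(u+v) = (cn u·cn v − sn u·sn v·dn u·dn v)/D = 0.3880532725157565/0.5988508604022846 = 0.6479965182901758
dn(u+v) = (dn u·dn v − m·sn u·sn v·cn u·cn v)/D = 0.4954641844089477/0.5988508604022846 = 0.8273582241764072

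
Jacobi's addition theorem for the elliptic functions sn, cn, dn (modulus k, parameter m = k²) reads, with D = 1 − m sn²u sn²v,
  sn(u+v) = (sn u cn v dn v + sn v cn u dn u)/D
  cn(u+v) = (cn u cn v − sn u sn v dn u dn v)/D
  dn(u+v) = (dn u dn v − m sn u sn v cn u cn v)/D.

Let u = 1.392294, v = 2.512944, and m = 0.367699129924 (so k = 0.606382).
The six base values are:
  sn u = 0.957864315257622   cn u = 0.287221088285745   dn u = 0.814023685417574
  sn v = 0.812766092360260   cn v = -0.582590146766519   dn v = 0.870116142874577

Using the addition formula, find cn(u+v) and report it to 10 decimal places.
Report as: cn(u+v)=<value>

cn(u+v)=-0.9248702642

m = k² = 0.367699129924
D = 1 − m·sn²u·sn²v = 0.777140195795699
cn(u+v) = (cn u·cn v − sn u·sn v·dn u·dn v)/D = -0.7187538582129578/0.777140195795699 = -0.924870264208943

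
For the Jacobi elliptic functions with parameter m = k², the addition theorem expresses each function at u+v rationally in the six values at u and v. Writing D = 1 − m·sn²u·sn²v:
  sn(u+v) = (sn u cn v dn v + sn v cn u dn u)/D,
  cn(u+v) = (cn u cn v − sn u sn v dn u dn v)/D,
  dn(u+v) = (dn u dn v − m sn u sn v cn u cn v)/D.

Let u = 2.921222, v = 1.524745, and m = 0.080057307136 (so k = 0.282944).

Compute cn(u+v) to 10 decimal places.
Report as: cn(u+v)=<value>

cn(u+v)=-0.3437618321

sn u = 0.2820584240523924, cn u = -0.9593972302550601, dn u = 0.9968103553096099
sn v = 0.9971309869742052, cn v = 0.07569540815562955, dn v = 0.9593755285639709
m = k² = 0.080057307136
D = 1 − m·sn²u·sn²v = 0.9936673781777164
cn(u+v) = (cn u·cn v − sn u·sn v·dn u·dn v)/D = -0.3415849184116109/0.9936673781777164 = -0.3437618320911797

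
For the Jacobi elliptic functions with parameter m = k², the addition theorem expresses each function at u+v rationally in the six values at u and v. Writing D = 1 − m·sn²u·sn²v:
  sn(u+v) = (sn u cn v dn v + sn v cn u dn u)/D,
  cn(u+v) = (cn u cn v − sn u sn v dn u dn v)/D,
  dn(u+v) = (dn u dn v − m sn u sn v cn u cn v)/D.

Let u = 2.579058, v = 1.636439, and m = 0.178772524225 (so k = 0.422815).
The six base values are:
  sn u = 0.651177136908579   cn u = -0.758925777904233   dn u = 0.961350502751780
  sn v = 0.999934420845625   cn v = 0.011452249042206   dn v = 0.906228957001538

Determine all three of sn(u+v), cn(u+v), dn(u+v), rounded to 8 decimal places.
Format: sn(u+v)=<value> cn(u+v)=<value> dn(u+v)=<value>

m = k² = 0.178772524225
D = 1 − m·sn²u·sn²v = 0.9242047312983409
sn(u+v) = (sn u·cn v·dn v + sn v·cn u·dn u)/D = -0.7227876814446652/0.9242047312983409 = -0.7820644679337217
cn(u+v) = (cn u·cn v − sn u·sn v·dn u·dn v)/D = -0.5759621106514591/0.9242047312983409 = -0.6231975352932204
dn(u+v) = (dn u·dn v − m·sn u·sn v·cn u·cn v)/D = 0.8722153861877965/0.9242047312983409 = 0.9437469390169549

sn(u+v)=-0.78206447 cn(u+v)=-0.62319754 dn(u+v)=0.94374694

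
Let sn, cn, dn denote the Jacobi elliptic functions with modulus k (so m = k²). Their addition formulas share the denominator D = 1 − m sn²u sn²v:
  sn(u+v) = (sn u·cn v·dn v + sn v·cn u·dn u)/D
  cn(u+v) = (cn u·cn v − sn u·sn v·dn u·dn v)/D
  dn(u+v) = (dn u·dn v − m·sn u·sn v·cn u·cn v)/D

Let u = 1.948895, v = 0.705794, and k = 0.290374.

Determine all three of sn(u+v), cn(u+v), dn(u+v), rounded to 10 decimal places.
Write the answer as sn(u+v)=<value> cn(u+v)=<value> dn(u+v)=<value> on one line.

sn(u+v)=0.5262546941 cn(u+v)=-0.8503269941 dn(u+v)=0.9882554811

sn u = 0.9463468522680789, cn u = -0.3231526500004276, dn u = 0.9615029751873165
sn v = 0.6452331427559862, cn v = 0.7639857272811012, dn v = 0.9822915208205116
m = k² = 0.084317059876
D = 1 − m·sn²u·sn²v = 0.9685623935967118
sn(u+v) = (sn u·cn v·dn v + sn v·cn u·dn u)/D = 0.509710506136354/0.9685623935967118 = 0.5262546940766176
cn(u+v) = (cn u·cn v − sn u·sn v·dn u·dn v)/D = -0.8235947487836561/0.9685623935967118 = -0.8503269941395049
dn(u+v) = (dn u·dn v − m·sn u·sn v·cn u·cn v)/D = 0.9571870942540822/0.9685623935967118 = 0.9882554810946273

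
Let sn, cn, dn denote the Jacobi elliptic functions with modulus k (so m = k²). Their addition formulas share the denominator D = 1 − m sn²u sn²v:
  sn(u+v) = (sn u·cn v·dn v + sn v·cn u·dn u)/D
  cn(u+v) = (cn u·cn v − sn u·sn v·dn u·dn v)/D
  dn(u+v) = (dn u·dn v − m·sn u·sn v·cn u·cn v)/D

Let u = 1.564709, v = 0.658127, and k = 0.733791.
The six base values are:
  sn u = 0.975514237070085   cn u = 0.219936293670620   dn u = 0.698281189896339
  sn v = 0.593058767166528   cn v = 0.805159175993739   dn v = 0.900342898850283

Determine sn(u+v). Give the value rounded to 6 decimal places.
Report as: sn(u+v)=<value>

m = k² = 0.538449231681
D = 1 − m·sn²u·sn²v = 0.8197781486953128
sn(u+v) = (sn u·cn v·dn v + sn v·cn u·dn u)/D = 0.798249553063961/0.8197781486953128 = 0.9737385100278475

sn(u+v)=0.973739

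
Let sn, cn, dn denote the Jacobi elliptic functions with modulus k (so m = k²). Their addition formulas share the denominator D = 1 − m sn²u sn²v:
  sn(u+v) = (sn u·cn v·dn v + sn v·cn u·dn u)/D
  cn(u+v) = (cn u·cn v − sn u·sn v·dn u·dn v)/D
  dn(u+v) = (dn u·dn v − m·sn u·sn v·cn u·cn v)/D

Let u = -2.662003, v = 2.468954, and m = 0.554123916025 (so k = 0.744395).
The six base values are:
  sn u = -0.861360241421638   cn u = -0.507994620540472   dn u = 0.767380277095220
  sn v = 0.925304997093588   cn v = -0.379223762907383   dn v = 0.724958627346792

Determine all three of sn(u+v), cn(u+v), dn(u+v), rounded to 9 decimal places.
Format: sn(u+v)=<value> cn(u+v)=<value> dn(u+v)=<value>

m = k² = 0.554123916025
D = 1 − m·sn²u·sn²v = 0.6479970092464134
sn(u+v) = (sn u·cn v·dn v + sn v·cn u·dn u)/D = -0.1239005863577106/0.6479970092464134 = -0.1912054910589796
cn(u+v) = (cn u·cn v − sn u·sn v·dn u·dn v)/D = 0.6360414834682655/0.6479970092464134 = 0.9815500293866301
dn(u+v) = (dn u·dn v − m·sn u·sn v·cn u·cn v)/D = 0.6413996966613631/0.6479970092464134 = 0.9898189150707307

sn(u+v)=-0.191205491 cn(u+v)=0.981550029 dn(u+v)=0.989818915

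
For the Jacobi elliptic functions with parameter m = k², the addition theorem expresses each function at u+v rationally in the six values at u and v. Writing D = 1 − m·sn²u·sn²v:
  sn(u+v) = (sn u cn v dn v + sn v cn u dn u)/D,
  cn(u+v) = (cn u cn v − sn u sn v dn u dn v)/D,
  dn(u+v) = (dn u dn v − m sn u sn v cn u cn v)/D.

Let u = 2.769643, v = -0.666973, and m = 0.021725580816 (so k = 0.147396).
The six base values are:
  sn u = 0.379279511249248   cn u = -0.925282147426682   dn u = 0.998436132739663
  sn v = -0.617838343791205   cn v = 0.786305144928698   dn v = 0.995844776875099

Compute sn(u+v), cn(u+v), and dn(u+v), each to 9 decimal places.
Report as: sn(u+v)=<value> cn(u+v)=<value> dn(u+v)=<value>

m = k² = 0.021725580816
D = 1 − m·sn²u·sn²v = 0.9988070015582697
sn(u+v) = (sn u·cn v·dn v + sn v·cn u·dn u)/D = 0.8677709872516566/0.9988070015582697 = 0.8688074732133638
cn(u+v) = (cn u·cn v − sn u·sn v·dn u·dn v)/D = -0.4945593392567839/0.9988070015582697 = -0.4951500524978365
dn(u+v) = (dn u·dn v − m·sn u·sn v·cn u·cn v)/D = 0.9905834081877108/0.9988070015582697 = 0.9917665841771943

sn(u+v)=0.868807473 cn(u+v)=-0.495150052 dn(u+v)=0.991766584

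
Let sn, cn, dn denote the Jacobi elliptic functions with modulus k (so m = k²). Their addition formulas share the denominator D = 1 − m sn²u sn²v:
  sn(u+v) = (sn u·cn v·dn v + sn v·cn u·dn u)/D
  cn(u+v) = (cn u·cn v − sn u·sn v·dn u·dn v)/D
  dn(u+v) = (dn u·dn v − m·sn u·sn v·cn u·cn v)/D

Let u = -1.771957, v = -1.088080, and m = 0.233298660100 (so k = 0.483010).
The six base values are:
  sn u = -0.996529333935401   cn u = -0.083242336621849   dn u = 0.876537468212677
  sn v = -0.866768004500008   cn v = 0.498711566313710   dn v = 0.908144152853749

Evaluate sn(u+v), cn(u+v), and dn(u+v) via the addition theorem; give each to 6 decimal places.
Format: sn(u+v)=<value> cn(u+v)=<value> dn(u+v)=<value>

sn(u+v)=-0.469872 cn(u+v)=-0.882734 dn(u+v)=0.973906

m = k² = 0.2332986601
D = 1 − m·sn²u·sn²v = 0.8259403275125665
sn(u+v) = (sn u·cn v·dn v + sn v·cn u·dn u)/D = -0.3880863704880024/0.8259403275125665 = -0.4698721657734986
cn(u+v) = (cn u·cn v − sn u·sn v·dn u·dn v)/D = -0.7290859988046777/0.8259403275125665 = -0.8827344718721037
dn(u+v) = (dn u·dn v − m·sn u·sn v·cn u·cn v)/D = 0.8043880114053516/0.8259403275125665 = 0.9739057224967781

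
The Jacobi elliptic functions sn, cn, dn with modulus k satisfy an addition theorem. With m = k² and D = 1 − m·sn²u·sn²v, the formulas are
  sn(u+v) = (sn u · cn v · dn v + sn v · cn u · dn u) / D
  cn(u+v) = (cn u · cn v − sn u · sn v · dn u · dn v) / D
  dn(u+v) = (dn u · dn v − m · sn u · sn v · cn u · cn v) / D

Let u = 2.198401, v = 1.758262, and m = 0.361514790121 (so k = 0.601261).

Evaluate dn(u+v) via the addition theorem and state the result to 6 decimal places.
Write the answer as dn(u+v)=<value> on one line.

dn(u+v)=0.965514

sn u = 0.9355063125656848, cn u = -0.3533099760122196, dn u = 0.8268085365439575
sn v = 0.9999863929601194, cn v = -0.005216693838975226, dn v = 0.7990588514648956
m = k² = 0.361514790121
D = 1 − m·sn²u·sn²v = 0.6836209662419575
dn(u+v) = (dn u·dn v − m·sn u·sn v·cn u·cn v)/D = 0.6600453494447925/0.6836209662419575 = 0.965513613593851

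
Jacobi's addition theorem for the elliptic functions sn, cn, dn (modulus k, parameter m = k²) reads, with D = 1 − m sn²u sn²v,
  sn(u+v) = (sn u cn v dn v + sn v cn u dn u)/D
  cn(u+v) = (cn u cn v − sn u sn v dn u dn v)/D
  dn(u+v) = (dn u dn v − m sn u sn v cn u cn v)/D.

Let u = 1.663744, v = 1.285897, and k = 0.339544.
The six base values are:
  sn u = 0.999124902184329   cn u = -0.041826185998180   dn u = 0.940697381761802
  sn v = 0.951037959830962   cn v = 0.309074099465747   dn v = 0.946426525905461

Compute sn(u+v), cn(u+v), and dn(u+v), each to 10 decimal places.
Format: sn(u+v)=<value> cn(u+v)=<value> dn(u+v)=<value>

m = k² = 0.115290127936
D = 1 − m·sn²u·sn²v = 0.8959055939368559
sn(u+v) = (sn u·cn v·dn v + sn v·cn u·dn u)/D = 0.2548406123390089/0.8959055939368559 = 0.2844502970666464
cn(u+v) = (cn u·cn v − sn u·sn v·dn u·dn v)/D = -0.858896440527046/0.8959055939368559 = -0.9586907887836915
dn(u+v) = (dn u·dn v − m·sn u·sn v·cn u·cn v)/D = 0.8917171420465037/0.8959055939368559 = 0.9953248959279883

sn(u+v)=0.2844502971 cn(u+v)=-0.9586907888 dn(u+v)=0.9953248959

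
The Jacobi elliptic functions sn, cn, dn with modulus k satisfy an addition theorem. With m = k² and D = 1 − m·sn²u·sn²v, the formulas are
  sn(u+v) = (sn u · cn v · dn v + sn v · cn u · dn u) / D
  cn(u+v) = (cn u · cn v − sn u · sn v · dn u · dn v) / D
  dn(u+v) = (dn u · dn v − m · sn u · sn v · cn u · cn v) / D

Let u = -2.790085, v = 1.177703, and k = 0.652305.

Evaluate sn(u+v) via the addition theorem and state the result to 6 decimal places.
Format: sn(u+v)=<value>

sn(u+v)=-0.990324

sn u = -0.6956591739790759, cn u = -0.718371988358921, dn u = 0.8911127510385104
sn v = 0.8867262527499616, cn v = 0.4622948763332893, dn v = 0.8157419736751933
m = k² = 0.425501813025
D = 1 − m·sn²u·sn²v = 0.8380900340370299
sn(u+v) = (sn u·cn v·dn v + sn v·cn u·dn u)/D = -0.8299805508184538/0.8380900340370299 = -0.9903238519857905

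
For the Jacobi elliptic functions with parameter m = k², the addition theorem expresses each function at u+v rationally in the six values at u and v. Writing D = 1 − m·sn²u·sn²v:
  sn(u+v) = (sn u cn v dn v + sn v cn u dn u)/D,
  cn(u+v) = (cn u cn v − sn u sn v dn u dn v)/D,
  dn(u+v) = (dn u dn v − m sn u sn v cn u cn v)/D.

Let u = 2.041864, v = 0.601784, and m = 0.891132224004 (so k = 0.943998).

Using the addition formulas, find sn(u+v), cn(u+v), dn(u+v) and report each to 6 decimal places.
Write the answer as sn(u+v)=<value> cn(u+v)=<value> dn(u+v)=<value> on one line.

sn u = 0.9856211124403248, cn u = 0.1689704788177411, dn u = 0.3664839865026045
sn v = 0.5413377152334342, cn v = 0.8408052557315786, dn v = 0.8595677990549552
m = k² = 0.891132224004
D = 1 − m·sn²u·sn²v = 0.7463127065729702
sn(u+v) = (sn u·cn v·dn v + sn v·cn u·dn u)/D = 0.7458594066141129/0.7463127065729702 = 0.9993926139071933
cn(u+v) = (cn u·cn v − sn u·sn v·dn u·dn v)/D = -0.0260077211134649/0.7463127065729702 = -0.03484828930876847
dn(u+v) = (dn u·dn v − m·sn u·sn v·cn u·cn v)/D = 0.2474676266716369/0.7463127065729702 = 0.331587047215095

sn(u+v)=0.999393 cn(u+v)=-0.034848 dn(u+v)=0.331587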